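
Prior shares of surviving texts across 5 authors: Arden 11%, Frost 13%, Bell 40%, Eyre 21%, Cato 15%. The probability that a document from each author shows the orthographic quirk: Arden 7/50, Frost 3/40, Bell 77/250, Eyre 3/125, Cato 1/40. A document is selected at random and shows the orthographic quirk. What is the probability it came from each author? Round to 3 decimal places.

Arden 0.098, Frost 0.062, Bell 0.784, Eyre 0.032, Cato 0.024

Prior × likelihood for each hypothesis:
  Arden: 0.11 × 0.14 = 0.0154
  Frost: 0.13 × 0.075 = 0.00975
  Bell: 0.4 × 0.308 = 0.1232
  Eyre: 0.21 × 0.024 = 0.00504
  Cato: 0.15 × 0.025 = 0.00375
Total = 0.15714.
P(Arden | quirk) = 0.0154/0.15714 ≈ 0.098
P(Frost | quirk) = 0.00975/0.15714 ≈ 0.062
P(Bell | quirk) = 0.1232/0.15714 ≈ 0.784
P(Eyre | quirk) = 0.00504/0.15714 ≈ 0.032
P(Cato | quirk) = 0.00375/0.15714 ≈ 0.024
(Check: 0.098+0.062+0.784+0.032+0.024 = 1.000.)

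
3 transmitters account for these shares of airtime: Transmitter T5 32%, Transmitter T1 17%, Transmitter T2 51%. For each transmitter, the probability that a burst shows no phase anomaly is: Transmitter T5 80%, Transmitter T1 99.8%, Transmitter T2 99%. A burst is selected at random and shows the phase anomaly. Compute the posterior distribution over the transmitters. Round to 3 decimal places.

Taking complements, P(anomaly | each) = Transmitter T5 0.2, Transmitter T1 0.002, Transmitter T2 0.01.
Compute prior × likelihood for every hypothesis:
  Transmitter T5: 0.32 × 0.2 = 0.064
  Transmitter T1: 0.17 × 0.002 = 0.00034
  Transmitter T2: 0.51 × 0.01 = 0.0051
Normalizing constant = 0.06944.
P(Transmitter T5 | anomaly) = 0.064/0.06944 ≈ 0.922
P(Transmitter T1 | anomaly) = 0.00034/0.06944 ≈ 0.005
P(Transmitter T2 | anomaly) = 0.0051/0.06944 ≈ 0.073
(Check: 0.922+0.005+0.073 = 1.000.)

Transmitter T5 0.922, Transmitter T1 0.005, Transmitter T2 0.073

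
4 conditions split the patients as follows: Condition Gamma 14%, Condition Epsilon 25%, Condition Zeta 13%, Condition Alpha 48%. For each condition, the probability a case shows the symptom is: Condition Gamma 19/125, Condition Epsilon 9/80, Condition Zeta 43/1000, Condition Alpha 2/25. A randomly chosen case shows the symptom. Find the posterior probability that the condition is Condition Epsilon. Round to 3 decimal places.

Compute prior × likelihood for every hypothesis:
  Condition Gamma: 0.14 × 0.152 = 0.02128
  Condition Epsilon: 0.25 × 0.1125 = 0.028125
  Condition Zeta: 0.13 × 0.043 = 0.00559
  Condition Alpha: 0.48 × 0.08 = 0.0384
Total = 0.093395.
P(Condition Epsilon | evidence) = 0.028125 / 0.093395 ≈ 0.301.

0.301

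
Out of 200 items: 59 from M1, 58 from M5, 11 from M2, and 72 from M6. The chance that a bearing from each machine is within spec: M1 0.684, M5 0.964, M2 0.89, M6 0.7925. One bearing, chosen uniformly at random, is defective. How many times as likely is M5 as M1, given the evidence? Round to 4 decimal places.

Taking complements, P(defective | each) = M1 0.316, M5 0.036, M2 0.11, M6 0.2075.
Prior × likelihood for each hypothesis:
  M1: 0.295 × 0.316 = 0.09322
  M5: 0.29 × 0.036 = 0.01044
  M2: 0.055 × 0.11 = 0.00605
  M6: 0.36 × 0.2075 = 0.0747
Total = 0.18441.
The ratio is 0.01044 / 0.09322 (the normalizer cancels) = 0.1120.

0.1120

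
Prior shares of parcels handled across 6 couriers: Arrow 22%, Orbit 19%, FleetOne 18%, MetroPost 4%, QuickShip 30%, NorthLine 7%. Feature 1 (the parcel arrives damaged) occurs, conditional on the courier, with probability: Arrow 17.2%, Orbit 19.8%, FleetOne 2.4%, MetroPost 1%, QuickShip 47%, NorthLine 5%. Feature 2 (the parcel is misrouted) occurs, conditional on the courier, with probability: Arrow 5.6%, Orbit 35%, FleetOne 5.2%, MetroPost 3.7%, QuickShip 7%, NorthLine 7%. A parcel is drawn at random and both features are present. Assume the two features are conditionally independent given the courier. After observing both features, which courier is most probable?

Orbit

By Bayes' rule, posterior ∝ prior × likelihood:
  Arrow: 0.22 × 0.172 × 0.056 = 0.00211904
  Orbit: 0.19 × 0.198 × 0.35 = 0.013167
  FleetOne: 0.18 × 0.024 × 0.052 = 0.00022464
  MetroPost: 0.04 × 0.01 × 0.037 = 0.0000148
  QuickShip: 0.3 × 0.47 × 0.07 = 0.00987
  NorthLine: 0.07 × 0.05 × 0.07 = 0.000245
Normalizing constant = 0.02564048.
Largest term belongs to Orbit, so Orbit is most probable.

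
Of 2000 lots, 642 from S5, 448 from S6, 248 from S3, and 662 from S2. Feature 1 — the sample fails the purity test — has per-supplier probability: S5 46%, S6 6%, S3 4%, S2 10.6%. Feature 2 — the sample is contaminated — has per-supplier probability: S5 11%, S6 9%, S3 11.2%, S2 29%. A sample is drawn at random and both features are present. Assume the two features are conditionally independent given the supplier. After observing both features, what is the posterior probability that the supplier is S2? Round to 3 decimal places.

By Bayes' rule, posterior ∝ prior × likelihood:
  S5: 0.321 × 0.46 × 0.11 = 0.0162426
  S6: 0.224 × 0.06 × 0.09 = 0.0012096
  S3: 0.124 × 0.04 × 0.112 = 0.00055552
  S2: 0.331 × 0.106 × 0.29 = 0.01017494
Total = 0.02818266.
P(S2 | evidence) = 0.01017494 / 0.02818266 ≈ 0.361.

0.361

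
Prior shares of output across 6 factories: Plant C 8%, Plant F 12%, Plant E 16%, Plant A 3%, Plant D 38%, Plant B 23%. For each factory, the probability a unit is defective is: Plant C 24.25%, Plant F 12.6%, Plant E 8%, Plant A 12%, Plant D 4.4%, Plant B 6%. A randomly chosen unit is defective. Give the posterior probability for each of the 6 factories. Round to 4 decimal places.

Plant C 0.2382, Plant F 0.1857, Plant E 0.1572, Plant A 0.0442, Plant D 0.2053, Plant B 0.1694

By Bayes' rule, posterior ∝ prior × likelihood:
  Plant C: 0.08 × 0.2425 = 0.0194
  Plant F: 0.12 × 0.126 = 0.01512
  Plant E: 0.16 × 0.08 = 0.0128
  Plant A: 0.03 × 0.12 = 0.0036
  Plant D: 0.38 × 0.044 = 0.01672
  Plant B: 0.23 × 0.06 = 0.0138
Normalizing constant = 0.08144.
P(Plant C | defective) = 0.0194/0.08144 ≈ 0.2382
P(Plant F | defective) = 0.01512/0.08144 ≈ 0.1857
P(Plant E | defective) = 0.0128/0.08144 ≈ 0.1572
P(Plant A | defective) = 0.0036/0.08144 ≈ 0.0442
P(Plant D | defective) = 0.01672/0.08144 ≈ 0.2053
P(Plant B | defective) = 0.0138/0.08144 ≈ 0.1694
(Check: 0.2382+0.1857+0.1572+0.0442+0.2053+0.1694 = 1.0000.)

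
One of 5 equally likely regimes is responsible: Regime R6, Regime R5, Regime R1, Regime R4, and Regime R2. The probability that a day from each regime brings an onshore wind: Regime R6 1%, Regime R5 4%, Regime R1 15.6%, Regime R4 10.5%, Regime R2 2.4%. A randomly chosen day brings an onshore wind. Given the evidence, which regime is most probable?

Regime R1

Since the prior is uniform, the posterior is proportional to the likelihood:
  Regime R6: 0.01
  Regime R5: 0.04
  Regime R1: 0.156
  Regime R4: 0.105
  Regime R2: 0.024
Normalizing constant = 0.335.
Largest term belongs to Regime R1, so Regime R1 is most probable.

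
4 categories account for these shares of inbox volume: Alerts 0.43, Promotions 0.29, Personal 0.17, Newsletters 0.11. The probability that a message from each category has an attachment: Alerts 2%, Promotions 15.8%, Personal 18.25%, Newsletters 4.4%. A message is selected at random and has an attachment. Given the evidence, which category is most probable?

Compute prior × likelihood for every hypothesis:
  Alerts: 0.43 × 0.02 = 0.0086
  Promotions: 0.29 × 0.158 = 0.04582
  Personal: 0.17 × 0.1825 = 0.031025
  Newsletters: 0.11 × 0.044 = 0.00484
Total = 0.090285.
Largest term belongs to Promotions, so Promotions is most probable.

Promotions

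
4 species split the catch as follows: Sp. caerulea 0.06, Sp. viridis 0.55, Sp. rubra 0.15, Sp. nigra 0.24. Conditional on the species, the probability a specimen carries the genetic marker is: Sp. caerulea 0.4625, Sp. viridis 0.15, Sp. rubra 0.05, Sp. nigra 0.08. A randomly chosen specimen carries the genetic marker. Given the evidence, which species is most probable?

Sp. viridis

Unnormalized posteriors (prior × likelihood):
  Sp. caerulea: 0.06 × 0.4625 = 0.02775
  Sp. viridis: 0.55 × 0.15 = 0.0825
  Sp. rubra: 0.15 × 0.05 = 0.0075
  Sp. nigra: 0.24 × 0.08 = 0.0192
Total = 0.13695.
Largest term belongs to Sp. viridis, so Sp. viridis is most probable.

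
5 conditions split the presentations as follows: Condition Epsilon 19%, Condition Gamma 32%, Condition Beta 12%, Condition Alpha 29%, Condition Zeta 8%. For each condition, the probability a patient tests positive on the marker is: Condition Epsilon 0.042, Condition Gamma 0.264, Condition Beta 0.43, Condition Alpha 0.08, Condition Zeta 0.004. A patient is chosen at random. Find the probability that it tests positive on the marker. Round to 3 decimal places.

Compute prior × likelihood for every hypothesis:
  Condition Epsilon: 0.19 × 0.042 = 0.00798
  Condition Gamma: 0.32 × 0.264 = 0.08448
  Condition Beta: 0.12 × 0.43 = 0.0516
  Condition Alpha: 0.29 × 0.08 = 0.0232
  Condition Zeta: 0.08 × 0.004 = 0.00032
P(marker-positive) = 0.00798 + 0.08448 + 0.0516 + 0.0232 + 0.00032 = 0.16758 → 0.168.

0.168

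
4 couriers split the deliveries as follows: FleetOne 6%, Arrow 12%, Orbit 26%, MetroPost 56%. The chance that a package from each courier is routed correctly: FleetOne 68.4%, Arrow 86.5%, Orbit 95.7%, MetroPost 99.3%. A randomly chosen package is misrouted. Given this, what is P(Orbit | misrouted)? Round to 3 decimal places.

Taking complements, P(misrouted | each) = FleetOne 0.316, Arrow 0.135, Orbit 0.043, MetroPost 0.007.
Unnormalized posteriors (prior × likelihood):
  FleetOne: 0.06 × 0.316 = 0.01896
  Arrow: 0.12 × 0.135 = 0.0162
  Orbit: 0.26 × 0.043 = 0.01118
  MetroPost: 0.56 × 0.007 = 0.00392
Sum = 0.05026.
P(Orbit | evidence) = 0.01118 / 0.05026 ≈ 0.222.

0.222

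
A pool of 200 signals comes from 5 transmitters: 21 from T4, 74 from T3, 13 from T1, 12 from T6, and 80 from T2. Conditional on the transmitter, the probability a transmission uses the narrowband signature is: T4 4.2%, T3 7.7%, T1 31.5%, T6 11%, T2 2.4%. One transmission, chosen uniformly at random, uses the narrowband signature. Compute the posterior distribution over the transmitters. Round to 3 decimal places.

T4 0.063, T3 0.409, T1 0.294, T6 0.095, T2 0.138

Prior × likelihood for each hypothesis:
  T4: 0.105 × 0.042 = 0.00441
  T3: 0.37 × 0.077 = 0.02849
  T1: 0.065 × 0.315 = 0.020475
  T6: 0.06 × 0.11 = 0.0066
  T2: 0.4 × 0.024 = 0.0096
Sum = 0.069575.
P(T4 | narrowband) = 0.00441/0.069575 ≈ 0.063
P(T3 | narrowband) = 0.02849/0.069575 ≈ 0.409
P(T1 | narrowband) = 0.020475/0.069575 ≈ 0.294
P(T6 | narrowband) = 0.0066/0.069575 ≈ 0.095
P(T2 | narrowband) = 0.0096/0.069575 ≈ 0.138
(Check: 0.063+0.409+0.294+0.095+0.138 = 0.999.)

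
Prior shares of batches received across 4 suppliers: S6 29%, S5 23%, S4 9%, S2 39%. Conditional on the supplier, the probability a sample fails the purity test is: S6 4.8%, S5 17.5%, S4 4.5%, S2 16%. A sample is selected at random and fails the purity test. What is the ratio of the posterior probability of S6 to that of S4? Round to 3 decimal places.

3.437

Compute prior × likelihood for every hypothesis:
  S6: 0.29 × 0.048 = 0.01392
  S5: 0.23 × 0.175 = 0.04025
  S4: 0.09 × 0.045 = 0.00405
  S2: 0.39 × 0.16 = 0.0624
Normalizing constant = 0.12062.
The ratio is 0.01392 / 0.00405 (the normalizer cancels) = 3.437.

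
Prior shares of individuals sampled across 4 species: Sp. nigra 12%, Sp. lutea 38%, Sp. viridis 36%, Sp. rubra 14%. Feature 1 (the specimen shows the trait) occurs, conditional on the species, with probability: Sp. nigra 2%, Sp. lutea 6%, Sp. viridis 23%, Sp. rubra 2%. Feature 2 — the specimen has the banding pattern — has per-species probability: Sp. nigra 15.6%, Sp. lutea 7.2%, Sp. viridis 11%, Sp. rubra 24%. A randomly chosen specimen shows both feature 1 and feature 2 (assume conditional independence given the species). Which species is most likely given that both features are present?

Prior × likelihood for each hypothesis:
  Sp. nigra: 0.12 × 0.02 × 0.156 = 0.0003744
  Sp. lutea: 0.38 × 0.06 × 0.072 = 0.0016416
  Sp. viridis: 0.36 × 0.23 × 0.11 = 0.009108
  Sp. rubra: 0.14 × 0.02 × 0.24 = 0.000672
Sum = 0.011796.
Largest term belongs to Sp. viridis, so Sp. viridis is most probable.

Sp. viridis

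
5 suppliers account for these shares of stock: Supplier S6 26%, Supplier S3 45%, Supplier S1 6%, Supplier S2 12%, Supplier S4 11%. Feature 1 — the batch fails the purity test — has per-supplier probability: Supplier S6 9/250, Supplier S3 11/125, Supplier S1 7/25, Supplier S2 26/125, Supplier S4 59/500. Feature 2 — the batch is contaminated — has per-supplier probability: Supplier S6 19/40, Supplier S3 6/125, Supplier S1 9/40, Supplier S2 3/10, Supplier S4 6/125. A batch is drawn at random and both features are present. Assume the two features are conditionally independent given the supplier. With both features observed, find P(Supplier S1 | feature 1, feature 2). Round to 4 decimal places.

Unnormalized posteriors (prior × likelihood):
  Supplier S6: 0.26 × 0.036 × 0.475 = 0.004446
  Supplier S3: 0.45 × 0.088 × 0.048 = 0.0019008
  Supplier S1: 0.06 × 0.28 × 0.225 = 0.00378
  Supplier S2: 0.12 × 0.208 × 0.3 = 0.007488
  Supplier S4: 0.11 × 0.118 × 0.048 = 0.00062304
Normalizing constant = 0.01823784.
P(Supplier S1 | evidence) = 0.00378 / 0.01823784 ≈ 0.2073.

0.2073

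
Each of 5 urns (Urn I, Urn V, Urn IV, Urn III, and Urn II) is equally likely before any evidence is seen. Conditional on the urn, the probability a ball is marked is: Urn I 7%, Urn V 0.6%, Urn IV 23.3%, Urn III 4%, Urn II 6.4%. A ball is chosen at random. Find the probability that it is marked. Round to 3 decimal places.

0.083

With a uniform prior (1/5 each), posterior ∝ likelihood:
  Urn I: 0.07
  Urn V: 0.006
  Urn IV: 0.233
  Urn III: 0.04
  Urn II: 0.064
P(marked) = (1/5) × (0.07 + 0.006 + 0.233 + 0.04 + 0.064) = 0.413/5 ≈ 0.083.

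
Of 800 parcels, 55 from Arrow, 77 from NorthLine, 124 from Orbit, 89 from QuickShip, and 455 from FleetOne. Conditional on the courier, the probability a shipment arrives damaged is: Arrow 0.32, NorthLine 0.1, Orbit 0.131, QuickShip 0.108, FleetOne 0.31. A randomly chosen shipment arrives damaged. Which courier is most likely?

Compute prior × likelihood for every hypothesis:
  Arrow: 0.06875 × 0.32 = 0.022
  NorthLine: 0.09625 × 0.1 = 0.009625
  Orbit: 0.155 × 0.131 = 0.020305
  QuickShip: 0.11125 × 0.108 = 0.012015
  FleetOne: 0.56875 × 0.31 = 0.1763125
Sum = 0.2402575.
Largest term belongs to FleetOne, so FleetOne is most probable.

FleetOne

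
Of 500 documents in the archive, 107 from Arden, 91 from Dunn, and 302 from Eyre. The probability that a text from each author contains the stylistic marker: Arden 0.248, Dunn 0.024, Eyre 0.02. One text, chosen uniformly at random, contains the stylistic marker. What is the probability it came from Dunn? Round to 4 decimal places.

By Bayes' rule, posterior ∝ prior × likelihood:
  Arden: 0.214 × 0.248 = 0.053072
  Dunn: 0.182 × 0.024 = 0.004368
  Eyre: 0.604 × 0.02 = 0.01208
Total = 0.06952.
P(Dunn | evidence) = 0.004368 / 0.06952 ≈ 0.0628.

0.0628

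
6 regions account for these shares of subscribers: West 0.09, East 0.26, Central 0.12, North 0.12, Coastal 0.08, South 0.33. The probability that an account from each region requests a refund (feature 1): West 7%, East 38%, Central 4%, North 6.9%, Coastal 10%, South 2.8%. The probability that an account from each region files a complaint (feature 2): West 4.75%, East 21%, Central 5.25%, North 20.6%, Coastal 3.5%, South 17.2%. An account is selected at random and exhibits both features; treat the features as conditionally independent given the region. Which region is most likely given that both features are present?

Compute prior × likelihood for every hypothesis:
  West: 0.09 × 0.07 × 0.0475 = 0.00029925
  East: 0.26 × 0.38 × 0.21 = 0.020748
  Central: 0.12 × 0.04 × 0.0525 = 0.000252
  North: 0.12 × 0.069 × 0.206 = 0.00170568
  Coastal: 0.08 × 0.1 × 0.035 = 0.00028
  South: 0.33 × 0.028 × 0.172 = 0.00158928
Sum = 0.02487421.
Largest term belongs to East, so East is most probable.

East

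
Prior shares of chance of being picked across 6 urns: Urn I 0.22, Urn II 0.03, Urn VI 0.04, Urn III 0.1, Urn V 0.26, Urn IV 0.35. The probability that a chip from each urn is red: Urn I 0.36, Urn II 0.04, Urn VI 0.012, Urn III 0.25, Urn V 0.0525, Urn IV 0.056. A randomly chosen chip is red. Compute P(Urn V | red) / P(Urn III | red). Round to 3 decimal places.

By Bayes' rule, posterior ∝ prior × likelihood:
  Urn I: 0.22 × 0.36 = 0.0792
  Urn II: 0.03 × 0.04 = 0.0012
  Urn VI: 0.04 × 0.012 = 0.00048
  Urn III: 0.1 × 0.25 = 0.025
  Urn V: 0.26 × 0.0525 = 0.01365
  Urn IV: 0.35 × 0.056 = 0.0196
Total = 0.13913.
The ratio is 0.01365 / 0.025 (the normalizer cancels) = 0.546.

0.546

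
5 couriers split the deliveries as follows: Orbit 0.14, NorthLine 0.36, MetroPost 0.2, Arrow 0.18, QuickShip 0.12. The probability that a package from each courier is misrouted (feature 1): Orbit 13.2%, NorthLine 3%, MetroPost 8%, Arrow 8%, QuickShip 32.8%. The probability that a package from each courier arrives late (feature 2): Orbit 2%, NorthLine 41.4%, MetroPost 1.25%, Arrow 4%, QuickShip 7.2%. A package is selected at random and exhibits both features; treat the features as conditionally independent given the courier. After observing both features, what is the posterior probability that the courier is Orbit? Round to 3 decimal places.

Prior × likelihood for each hypothesis:
  Orbit: 0.14 × 0.132 × 0.02 = 0.0003696
  NorthLine: 0.36 × 0.03 × 0.414 = 0.0044712
  MetroPost: 0.2 × 0.08 × 0.0125 = 0.0002
  Arrow: 0.18 × 0.08 × 0.04 = 0.000576
  QuickShip: 0.12 × 0.328 × 0.072 = 0.00283392
Normalizing constant = 0.00845072.
P(Orbit | evidence) = 0.0003696 / 0.00845072 ≈ 0.044.

0.044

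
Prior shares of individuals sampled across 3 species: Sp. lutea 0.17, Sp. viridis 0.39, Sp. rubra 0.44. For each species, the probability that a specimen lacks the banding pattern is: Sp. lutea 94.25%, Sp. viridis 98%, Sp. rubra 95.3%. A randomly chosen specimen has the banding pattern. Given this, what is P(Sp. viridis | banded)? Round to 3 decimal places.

Taking complements, P(banded | each) = Sp. lutea 0.0575, Sp. viridis 0.02, Sp. rubra 0.047.
Prior × likelihood for each hypothesis:
  Sp. lutea: 0.17 × 0.0575 = 0.009775
  Sp. viridis: 0.39 × 0.02 = 0.0078
  Sp. rubra: 0.44 × 0.047 = 0.02068
Sum = 0.038255.
P(Sp. viridis | evidence) = 0.0078 / 0.038255 ≈ 0.204.

0.204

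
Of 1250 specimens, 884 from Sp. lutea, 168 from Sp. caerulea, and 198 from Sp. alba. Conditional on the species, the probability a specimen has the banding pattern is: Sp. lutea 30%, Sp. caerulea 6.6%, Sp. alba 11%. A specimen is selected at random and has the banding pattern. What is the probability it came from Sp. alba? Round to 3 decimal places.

0.073

Compute prior × likelihood for every hypothesis:
  Sp. lutea: 0.7072 × 0.3 = 0.21216
  Sp. caerulea: 0.1344 × 0.066 = 0.0088704
  Sp. alba: 0.1584 × 0.11 = 0.017424
Total = 0.2384544.
P(Sp. alba | evidence) = 0.017424 / 0.2384544 ≈ 0.073.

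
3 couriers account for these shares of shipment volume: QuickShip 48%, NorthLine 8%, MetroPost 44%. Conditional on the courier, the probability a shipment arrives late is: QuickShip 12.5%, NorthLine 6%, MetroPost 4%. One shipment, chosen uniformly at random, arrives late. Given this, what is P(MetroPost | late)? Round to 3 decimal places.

0.214

Unnormalized posteriors (prior × likelihood):
  QuickShip: 0.48 × 0.125 = 0.06
  NorthLine: 0.08 × 0.06 = 0.0048
  MetroPost: 0.44 × 0.04 = 0.0176
Sum = 0.0824.
P(MetroPost | evidence) = 0.0176 / 0.0824 ≈ 0.214.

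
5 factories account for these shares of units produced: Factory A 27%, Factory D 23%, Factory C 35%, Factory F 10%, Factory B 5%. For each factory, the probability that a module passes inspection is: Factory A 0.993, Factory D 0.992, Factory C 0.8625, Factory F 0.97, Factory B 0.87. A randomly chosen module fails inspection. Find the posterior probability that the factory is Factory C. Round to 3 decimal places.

0.784

Taking complements, P(nonconforming | each) = Factory A 0.007, Factory D 0.008, Factory C 0.1375, Factory F 0.03, Factory B 0.13.
By Bayes' rule, posterior ∝ prior × likelihood:
  Factory A: 0.27 × 0.007 = 0.00189
  Factory D: 0.23 × 0.008 = 0.00184
  Factory C: 0.35 × 0.1375 = 0.048125
  Factory F: 0.1 × 0.03 = 0.003
  Factory B: 0.05 × 0.13 = 0.0065
Normalizing constant = 0.061355.
P(Factory C | evidence) = 0.048125 / 0.061355 ≈ 0.784.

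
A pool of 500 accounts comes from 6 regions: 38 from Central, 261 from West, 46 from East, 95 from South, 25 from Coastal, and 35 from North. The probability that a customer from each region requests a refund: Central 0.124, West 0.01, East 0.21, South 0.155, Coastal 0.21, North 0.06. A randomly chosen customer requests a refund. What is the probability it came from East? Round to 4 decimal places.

0.2473

Prior × likelihood for each hypothesis:
  Central: 0.076 × 0.124 = 0.009424
  West: 0.522 × 0.01 = 0.00522
  East: 0.092 × 0.21 = 0.01932
  South: 0.19 × 0.155 = 0.02945
  Coastal: 0.05 × 0.21 = 0.0105
  North: 0.07 × 0.06 = 0.0042
Sum = 0.078114.
P(East | evidence) = 0.01932 / 0.078114 ≈ 0.2473.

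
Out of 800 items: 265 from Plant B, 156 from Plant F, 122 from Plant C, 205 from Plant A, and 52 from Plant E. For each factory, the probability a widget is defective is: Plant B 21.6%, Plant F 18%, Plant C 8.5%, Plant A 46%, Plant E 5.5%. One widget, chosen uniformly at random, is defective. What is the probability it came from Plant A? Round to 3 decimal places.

0.489

By Bayes' rule, posterior ∝ prior × likelihood:
  Plant B: 0.33125 × 0.216 = 0.07155
  Plant F: 0.195 × 0.18 = 0.0351
  Plant C: 0.1525 × 0.085 = 0.0129625
  Plant A: 0.25625 × 0.46 = 0.117875
  Plant E: 0.065 × 0.055 = 0.003575
Total = 0.2410625.
P(Plant A | evidence) = 0.117875 / 0.2410625 ≈ 0.489.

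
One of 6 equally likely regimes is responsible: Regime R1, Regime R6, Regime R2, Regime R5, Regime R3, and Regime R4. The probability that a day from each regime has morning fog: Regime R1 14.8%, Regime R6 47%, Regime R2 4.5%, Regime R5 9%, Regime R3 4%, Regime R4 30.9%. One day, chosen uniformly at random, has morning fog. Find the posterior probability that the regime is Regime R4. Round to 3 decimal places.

Since the prior is uniform, the posterior is proportional to the likelihood:
  Regime R1: 0.148
  Regime R6: 0.47
  Regime R2: 0.045
  Regime R5: 0.09
  Regime R3: 0.04
  Regime R4: 0.309
Sum = 1.102.
P(Regime R4 | evidence) = 0.309 / 1.102 ≈ 0.280.

0.280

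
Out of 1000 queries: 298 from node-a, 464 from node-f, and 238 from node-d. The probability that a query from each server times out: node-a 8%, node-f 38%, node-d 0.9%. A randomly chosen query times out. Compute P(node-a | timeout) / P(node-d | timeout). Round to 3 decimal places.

Compute prior × likelihood for every hypothesis:
  node-a: 0.298 × 0.08 = 0.02384
  node-f: 0.464 × 0.38 = 0.17632
  node-d: 0.238 × 0.009 = 0.002142
Normalizing constant = 0.202302.
The ratio is 0.02384 / 0.002142 (the normalizer cancels) = 11.130.

11.130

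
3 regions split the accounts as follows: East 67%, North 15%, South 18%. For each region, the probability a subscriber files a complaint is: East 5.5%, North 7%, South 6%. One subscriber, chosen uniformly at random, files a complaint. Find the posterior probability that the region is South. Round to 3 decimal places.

0.186

Prior × likelihood for each hypothesis:
  East: 0.67 × 0.055 = 0.03685
  North: 0.15 × 0.07 = 0.0105
  South: 0.18 × 0.06 = 0.0108
Sum = 0.05815.
P(South | evidence) = 0.0108 / 0.05815 ≈ 0.186.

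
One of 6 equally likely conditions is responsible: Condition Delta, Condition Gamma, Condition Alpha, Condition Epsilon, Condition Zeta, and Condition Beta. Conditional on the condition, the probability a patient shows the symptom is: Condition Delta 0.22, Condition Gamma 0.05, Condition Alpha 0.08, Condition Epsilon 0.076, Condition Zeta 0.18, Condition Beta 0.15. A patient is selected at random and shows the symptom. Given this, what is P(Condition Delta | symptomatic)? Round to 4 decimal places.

With a uniform prior (1/6 each), posterior ∝ likelihood:
  Condition Delta: 0.22
  Condition Gamma: 0.05
  Condition Alpha: 0.08
  Condition Epsilon: 0.076
  Condition Zeta: 0.18
  Condition Beta: 0.15
Normalizing constant = 0.756.
P(Condition Delta | evidence) = 0.22 / 0.756 ≈ 0.2910.

0.2910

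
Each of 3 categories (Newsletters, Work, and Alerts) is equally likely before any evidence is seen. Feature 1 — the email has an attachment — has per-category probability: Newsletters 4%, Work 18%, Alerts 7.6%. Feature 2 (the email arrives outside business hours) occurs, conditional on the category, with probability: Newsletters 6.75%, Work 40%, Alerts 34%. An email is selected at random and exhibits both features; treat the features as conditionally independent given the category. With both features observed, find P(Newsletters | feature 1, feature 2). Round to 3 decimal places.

Since the prior is uniform, the posterior is proportional to the likelihood:
  Newsletters: 0.04 × 0.0675 = 0.0027
  Work: 0.18 × 0.4 = 0.072
  Alerts: 0.076 × 0.34 = 0.02584
Sum = 0.10054.
P(Newsletters | evidence) = 0.0027 / 0.10054 ≈ 0.027.

0.027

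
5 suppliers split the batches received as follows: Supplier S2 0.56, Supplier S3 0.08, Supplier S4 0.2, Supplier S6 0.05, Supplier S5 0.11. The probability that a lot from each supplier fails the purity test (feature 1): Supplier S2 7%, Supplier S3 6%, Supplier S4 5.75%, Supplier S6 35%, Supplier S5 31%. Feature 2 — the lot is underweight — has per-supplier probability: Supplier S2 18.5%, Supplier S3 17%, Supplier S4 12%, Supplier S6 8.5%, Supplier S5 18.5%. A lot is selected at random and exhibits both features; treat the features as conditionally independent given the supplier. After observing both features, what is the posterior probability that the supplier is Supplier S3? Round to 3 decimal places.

Prior × likelihood for each hypothesis:
  Supplier S2: 0.56 × 0.07 × 0.185 = 0.007252
  Supplier S3: 0.08 × 0.06 × 0.17 = 0.000816
  Supplier S4: 0.2 × 0.0575 × 0.12 = 0.00138
  Supplier S6: 0.05 × 0.35 × 0.085 = 0.0014875
  Supplier S5: 0.11 × 0.31 × 0.185 = 0.0063085
Sum = 0.017244.
P(Supplier S3 | evidence) = 0.000816 / 0.017244 ≈ 0.047.

0.047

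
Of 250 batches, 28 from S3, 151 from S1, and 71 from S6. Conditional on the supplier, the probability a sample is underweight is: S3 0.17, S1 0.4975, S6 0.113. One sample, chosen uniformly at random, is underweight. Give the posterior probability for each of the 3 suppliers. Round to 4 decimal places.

Unnormalized posteriors (prior × likelihood):
  S3: 0.112 × 0.17 = 0.01904
  S1: 0.604 × 0.4975 = 0.30049
  S6: 0.284 × 0.113 = 0.032092
Normalizing constant = 0.351622.
P(S3 | underweight) = 0.01904/0.351622 ≈ 0.0541
P(S1 | underweight) = 0.30049/0.351622 ≈ 0.8546
P(S6 | underweight) = 0.032092/0.351622 ≈ 0.0913

S3 0.0541, S1 0.8546, S6 0.0913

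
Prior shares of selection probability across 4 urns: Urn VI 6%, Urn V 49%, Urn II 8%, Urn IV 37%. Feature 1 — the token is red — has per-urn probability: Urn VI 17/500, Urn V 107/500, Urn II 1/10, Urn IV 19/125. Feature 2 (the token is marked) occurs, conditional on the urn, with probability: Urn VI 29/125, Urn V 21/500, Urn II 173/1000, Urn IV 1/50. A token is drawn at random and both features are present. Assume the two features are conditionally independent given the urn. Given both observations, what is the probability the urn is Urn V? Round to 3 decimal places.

0.596

By Bayes' rule, posterior ∝ prior × likelihood:
  Urn VI: 0.06 × 0.034 × 0.232 = 0.00047328
  Urn V: 0.49 × 0.214 × 0.042 = 0.00440412
  Urn II: 0.08 × 0.1 × 0.173 = 0.001384
  Urn IV: 0.37 × 0.152 × 0.02 = 0.0011248
Sum = 0.0073862.
P(Urn V | evidence) = 0.00440412 / 0.0073862 ≈ 0.596.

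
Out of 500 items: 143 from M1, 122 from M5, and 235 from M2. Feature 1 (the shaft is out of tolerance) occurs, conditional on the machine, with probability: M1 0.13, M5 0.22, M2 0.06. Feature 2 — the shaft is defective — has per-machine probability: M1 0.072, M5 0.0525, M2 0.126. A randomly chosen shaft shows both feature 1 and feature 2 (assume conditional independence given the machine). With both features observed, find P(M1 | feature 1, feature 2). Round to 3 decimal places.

By Bayes' rule, posterior ∝ prior × likelihood:
  M1: 0.286 × 0.13 × 0.072 = 0.00267696
  M5: 0.244 × 0.22 × 0.0525 = 0.0028182
  M2: 0.47 × 0.06 × 0.126 = 0.0035532
Total = 0.00904836.
P(M1 | evidence) = 0.00267696 / 0.00904836 ≈ 0.296.

0.296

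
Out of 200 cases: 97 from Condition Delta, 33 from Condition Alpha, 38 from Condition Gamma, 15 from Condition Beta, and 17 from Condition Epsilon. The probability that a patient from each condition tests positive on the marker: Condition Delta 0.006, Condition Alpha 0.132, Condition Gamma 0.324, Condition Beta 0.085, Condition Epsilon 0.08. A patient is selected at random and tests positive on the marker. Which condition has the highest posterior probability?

Condition Gamma

By Bayes' rule, posterior ∝ prior × likelihood:
  Condition Delta: 0.485 × 0.006 = 0.00291
  Condition Alpha: 0.165 × 0.132 = 0.02178
  Condition Gamma: 0.19 × 0.324 = 0.06156
  Condition Beta: 0.075 × 0.085 = 0.006375
  Condition Epsilon: 0.085 × 0.08 = 0.0068
Sum = 0.099425.
Largest term belongs to Condition Gamma, so Condition Gamma is most probable.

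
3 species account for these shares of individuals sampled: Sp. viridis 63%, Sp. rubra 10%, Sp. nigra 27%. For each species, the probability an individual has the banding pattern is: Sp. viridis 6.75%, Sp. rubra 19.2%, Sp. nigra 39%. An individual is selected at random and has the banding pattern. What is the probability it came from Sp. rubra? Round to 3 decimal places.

Prior × likelihood for each hypothesis:
  Sp. viridis: 0.63 × 0.0675 = 0.042525
  Sp. rubra: 0.1 × 0.192 = 0.0192
  Sp. nigra: 0.27 × 0.39 = 0.1053
Total = 0.167025.
P(Sp. rubra | evidence) = 0.0192 / 0.167025 ≈ 0.115.

0.115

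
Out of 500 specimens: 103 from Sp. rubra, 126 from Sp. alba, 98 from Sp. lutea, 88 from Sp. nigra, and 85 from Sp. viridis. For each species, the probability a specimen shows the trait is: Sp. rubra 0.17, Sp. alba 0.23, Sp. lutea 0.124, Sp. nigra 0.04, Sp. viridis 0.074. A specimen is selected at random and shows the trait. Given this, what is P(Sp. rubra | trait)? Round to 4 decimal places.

Unnormalized posteriors (prior × likelihood):
  Sp. rubra: 0.206 × 0.17 = 0.03502
  Sp. alba: 0.252 × 0.23 = 0.05796
  Sp. lutea: 0.196 × 0.124 = 0.024304
  Sp. nigra: 0.176 × 0.04 = 0.00704
  Sp. viridis: 0.17 × 0.074 = 0.01258
Normalizing constant = 0.136904.
P(Sp. rubra | evidence) = 0.03502 / 0.136904 ≈ 0.2558.

0.2558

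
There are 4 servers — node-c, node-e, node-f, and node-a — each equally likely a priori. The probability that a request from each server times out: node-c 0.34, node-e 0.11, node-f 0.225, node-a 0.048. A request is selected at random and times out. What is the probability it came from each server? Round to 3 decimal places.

Since the prior is uniform, the posterior is proportional to the likelihood:
  node-c: 0.34
  node-e: 0.11
  node-f: 0.225
  node-a: 0.048
Sum = 0.723.
P(node-c | timeout) = 0.34/0.723 ≈ 0.470
P(node-e | timeout) = 0.11/0.723 ≈ 0.152
P(node-f | timeout) = 0.225/0.723 ≈ 0.311
P(node-a | timeout) = 0.048/0.723 ≈ 0.066

node-c 0.470, node-e 0.152, node-f 0.311, node-a 0.066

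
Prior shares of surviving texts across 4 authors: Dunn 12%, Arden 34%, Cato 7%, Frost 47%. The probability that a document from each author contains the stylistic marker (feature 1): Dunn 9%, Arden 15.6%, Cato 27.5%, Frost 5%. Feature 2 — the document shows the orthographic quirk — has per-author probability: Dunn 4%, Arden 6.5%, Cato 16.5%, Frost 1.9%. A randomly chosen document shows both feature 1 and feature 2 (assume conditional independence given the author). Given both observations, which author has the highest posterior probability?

By Bayes' rule, posterior ∝ prior × likelihood:
  Dunn: 0.12 × 0.09 × 0.04 = 0.000432
  Arden: 0.34 × 0.156 × 0.065 = 0.0034476
  Cato: 0.07 × 0.275 × 0.165 = 0.00317625
  Frost: 0.47 × 0.05 × 0.019 = 0.0004465
Sum = 0.00750235.
Largest term belongs to Arden, so Arden is most probable.

Arden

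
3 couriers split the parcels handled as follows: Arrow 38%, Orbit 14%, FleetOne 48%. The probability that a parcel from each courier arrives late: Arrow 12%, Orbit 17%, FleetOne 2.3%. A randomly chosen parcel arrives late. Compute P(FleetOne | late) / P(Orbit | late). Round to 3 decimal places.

0.464

By Bayes' rule, posterior ∝ prior × likelihood:
  Arrow: 0.38 × 0.12 = 0.0456
  Orbit: 0.14 × 0.17 = 0.0238
  FleetOne: 0.48 × 0.023 = 0.01104
Total = 0.08044.
The ratio is 0.01104 / 0.0238 (the normalizer cancels) = 0.464.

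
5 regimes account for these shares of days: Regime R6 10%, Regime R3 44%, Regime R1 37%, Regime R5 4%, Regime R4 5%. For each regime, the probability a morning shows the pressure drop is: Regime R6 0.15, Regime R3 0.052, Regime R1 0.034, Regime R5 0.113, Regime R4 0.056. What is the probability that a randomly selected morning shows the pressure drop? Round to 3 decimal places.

0.058

Prior × likelihood for each hypothesis:
  Regime R6: 0.1 × 0.15 = 0.015
  Regime R3: 0.44 × 0.052 = 0.02288
  Regime R1: 0.37 × 0.034 = 0.01258
  Regime R5: 0.04 × 0.113 = 0.00452
  Regime R4: 0.05 × 0.056 = 0.0028
P(drop) = 0.015 + 0.02288 + 0.01258 + 0.00452 + 0.0028 = 0.05778 → 0.058.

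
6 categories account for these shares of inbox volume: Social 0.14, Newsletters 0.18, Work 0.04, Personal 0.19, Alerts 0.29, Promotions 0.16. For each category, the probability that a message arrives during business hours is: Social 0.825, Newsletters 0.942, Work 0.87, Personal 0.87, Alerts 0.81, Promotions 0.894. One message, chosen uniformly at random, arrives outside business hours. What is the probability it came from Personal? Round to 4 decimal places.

0.1804

Taking complements, P(off-hours | each) = Social 0.175, Newsletters 0.058, Work 0.13, Personal 0.13, Alerts 0.19, Promotions 0.106.
Compute prior × likelihood for every hypothesis:
  Social: 0.14 × 0.175 = 0.0245
  Newsletters: 0.18 × 0.058 = 0.01044
  Work: 0.04 × 0.13 = 0.0052
  Personal: 0.19 × 0.13 = 0.0247
  Alerts: 0.29 × 0.19 = 0.0551
  Promotions: 0.16 × 0.106 = 0.01696
Normalizing constant = 0.1369.
P(Personal | evidence) = 0.0247 / 0.1369 ≈ 0.1804.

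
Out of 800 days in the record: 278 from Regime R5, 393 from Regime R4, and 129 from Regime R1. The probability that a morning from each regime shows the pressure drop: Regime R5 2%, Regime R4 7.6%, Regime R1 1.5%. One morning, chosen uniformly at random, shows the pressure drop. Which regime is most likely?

Regime R4

Unnormalized posteriors (prior × likelihood):
  Regime R5: 0.3475 × 0.02 = 0.00695
  Regime R4: 0.49125 × 0.076 = 0.037335
  Regime R1: 0.16125 × 0.015 = 0.00241875
Total = 0.04670375.
Largest term belongs to Regime R4, so Regime R4 is most probable.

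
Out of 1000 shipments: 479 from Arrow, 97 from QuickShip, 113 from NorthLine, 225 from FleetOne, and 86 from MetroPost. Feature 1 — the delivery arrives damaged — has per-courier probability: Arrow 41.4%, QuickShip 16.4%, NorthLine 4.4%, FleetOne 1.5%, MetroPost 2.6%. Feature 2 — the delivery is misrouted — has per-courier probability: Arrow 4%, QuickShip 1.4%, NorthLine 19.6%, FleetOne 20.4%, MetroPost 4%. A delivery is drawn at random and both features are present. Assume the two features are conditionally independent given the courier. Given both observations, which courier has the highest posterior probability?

Arrow

Unnormalized posteriors (prior × likelihood):
  Arrow: 0.479 × 0.414 × 0.04 = 0.00793224
  QuickShip: 0.097 × 0.164 × 0.014 = 0.000222712
  NorthLine: 0.113 × 0.044 × 0.196 = 0.000974512
  FleetOne: 0.225 × 0.015 × 0.204 = 0.0006885
  MetroPost: 0.086 × 0.026 × 0.04 = 0.00008944
Total = 0.009907404.
Largest term belongs to Arrow, so Arrow is most probable.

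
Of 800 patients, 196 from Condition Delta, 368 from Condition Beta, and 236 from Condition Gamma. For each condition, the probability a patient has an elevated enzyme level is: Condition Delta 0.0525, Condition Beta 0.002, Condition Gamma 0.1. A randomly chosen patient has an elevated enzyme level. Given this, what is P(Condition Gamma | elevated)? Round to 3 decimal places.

0.682

Prior × likelihood for each hypothesis:
  Condition Delta: 0.245 × 0.0525 = 0.0128625
  Condition Beta: 0.46 × 0.002 = 0.00092
  Condition Gamma: 0.295 × 0.1 = 0.0295
Sum = 0.0432825.
P(Condition Gamma | evidence) = 0.0295 / 0.0432825 ≈ 0.682.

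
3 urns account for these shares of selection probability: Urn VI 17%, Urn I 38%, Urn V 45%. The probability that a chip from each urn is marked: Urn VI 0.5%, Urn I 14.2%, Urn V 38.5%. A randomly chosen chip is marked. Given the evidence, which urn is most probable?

Urn V

By Bayes' rule, posterior ∝ prior × likelihood:
  Urn VI: 0.17 × 0.005 = 0.00085
  Urn I: 0.38 × 0.142 = 0.05396
  Urn V: 0.45 × 0.385 = 0.17325
Total = 0.22806.
Largest term belongs to Urn V, so Urn V is most probable.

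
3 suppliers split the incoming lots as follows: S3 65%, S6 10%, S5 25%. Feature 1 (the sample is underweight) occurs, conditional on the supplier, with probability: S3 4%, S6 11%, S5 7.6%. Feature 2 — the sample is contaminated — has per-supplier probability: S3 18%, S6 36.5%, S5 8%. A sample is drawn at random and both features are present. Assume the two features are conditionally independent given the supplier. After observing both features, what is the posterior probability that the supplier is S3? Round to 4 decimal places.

0.4581

Unnormalized posteriors (prior × likelihood):
  S3: 0.65 × 0.04 × 0.18 = 0.00468
  S6: 0.1 × 0.11 × 0.365 = 0.004015
  S5: 0.25 × 0.076 × 0.08 = 0.00152
Normalizing constant = 0.010215.
P(S3 | evidence) = 0.00468 / 0.010215 ≈ 0.4581.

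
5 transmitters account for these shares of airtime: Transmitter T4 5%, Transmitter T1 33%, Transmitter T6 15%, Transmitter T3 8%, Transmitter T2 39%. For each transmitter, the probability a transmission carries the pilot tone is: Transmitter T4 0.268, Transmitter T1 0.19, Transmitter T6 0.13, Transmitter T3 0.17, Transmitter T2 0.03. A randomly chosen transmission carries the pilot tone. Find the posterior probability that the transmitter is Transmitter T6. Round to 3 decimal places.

0.161

Prior × likelihood for each hypothesis:
  Transmitter T4: 0.05 × 0.268 = 0.0134
  Transmitter T1: 0.33 × 0.19 = 0.0627
  Transmitter T6: 0.15 × 0.13 = 0.0195
  Transmitter T3: 0.08 × 0.17 = 0.0136
  Transmitter T2: 0.39 × 0.03 = 0.0117
Total = 0.1209.
P(Transmitter T6 | evidence) = 0.0195 / 0.1209 ≈ 0.161.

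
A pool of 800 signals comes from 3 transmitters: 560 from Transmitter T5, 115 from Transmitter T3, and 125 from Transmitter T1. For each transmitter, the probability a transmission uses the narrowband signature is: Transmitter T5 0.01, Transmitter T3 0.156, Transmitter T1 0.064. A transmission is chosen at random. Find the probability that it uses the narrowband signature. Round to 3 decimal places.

Compute prior × likelihood for every hypothesis:
  Transmitter T5: 0.7 × 0.01 = 0.007
  Transmitter T3: 0.14375 × 0.156 = 0.022425
  Transmitter T1: 0.15625 × 0.064 = 0.01
P(narrowband) = 0.007 + 0.022425 + 0.01 = 0.039425 → 0.039.

0.039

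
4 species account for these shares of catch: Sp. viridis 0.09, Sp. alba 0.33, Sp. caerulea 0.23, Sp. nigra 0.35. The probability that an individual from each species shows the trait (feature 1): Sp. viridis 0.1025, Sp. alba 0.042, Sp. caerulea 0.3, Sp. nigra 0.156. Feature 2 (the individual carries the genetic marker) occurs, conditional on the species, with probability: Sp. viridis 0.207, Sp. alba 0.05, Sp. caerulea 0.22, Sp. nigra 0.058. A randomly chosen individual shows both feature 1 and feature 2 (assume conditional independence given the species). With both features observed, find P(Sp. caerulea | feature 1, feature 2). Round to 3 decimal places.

Prior × likelihood for each hypothesis:
  Sp. viridis: 0.09 × 0.1025 × 0.207 = 0.001909575
  Sp. alba: 0.33 × 0.042 × 0.05 = 0.000693
  Sp. caerulea: 0.23 × 0.3 × 0.22 = 0.01518
  Sp. nigra: 0.35 × 0.156 × 0.058 = 0.0031668
Total = 0.020949375.
P(Sp. caerulea | evidence) = 0.01518 / 0.020949375 ≈ 0.725.

0.725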